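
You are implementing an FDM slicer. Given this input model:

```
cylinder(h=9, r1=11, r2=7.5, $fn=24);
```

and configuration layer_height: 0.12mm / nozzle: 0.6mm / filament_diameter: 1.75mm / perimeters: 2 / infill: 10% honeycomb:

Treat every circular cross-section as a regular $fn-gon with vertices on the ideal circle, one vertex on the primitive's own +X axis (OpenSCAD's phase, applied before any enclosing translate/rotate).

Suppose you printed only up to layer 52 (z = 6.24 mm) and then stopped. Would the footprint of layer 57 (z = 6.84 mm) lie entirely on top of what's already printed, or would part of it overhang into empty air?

entirely on top

Compare the two slices. At z = 6.24: the cone contributes a regular 24-gon of circumradius 8.573 (interpolated between r1=11 and r2=7.5 at t=0.693) (area = (24/2)·8.573²·sin(360°/24) = 228.28 mm²). At z = 6.84: the cone: at t=0.760 of its height the radius interpolates to r₁+(r₂−r₁)t = 8.340, giving a regular 24-gon of that circumradius (area = (24/2)·8.340²·sin(360°/24) = 216.03 mm²). Checking containment: the cross-section at z = 6.84 is a subset of the cross-section at z = 6.24.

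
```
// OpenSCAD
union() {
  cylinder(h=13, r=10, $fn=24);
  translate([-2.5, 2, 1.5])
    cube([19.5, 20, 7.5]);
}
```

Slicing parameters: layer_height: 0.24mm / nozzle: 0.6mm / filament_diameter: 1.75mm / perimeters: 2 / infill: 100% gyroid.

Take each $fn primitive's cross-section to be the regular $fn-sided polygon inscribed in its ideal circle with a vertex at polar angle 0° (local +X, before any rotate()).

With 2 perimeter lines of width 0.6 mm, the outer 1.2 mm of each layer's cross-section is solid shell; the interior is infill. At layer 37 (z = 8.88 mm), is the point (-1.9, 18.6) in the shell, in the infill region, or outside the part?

shell

At z = 8.88 mm: the cylinder: section is a regular 24-gon, circumradius r=10; the cube at (-2.5, 2) (footprint 19.5×20) is included at this height; Combining (union): the regions partially overlap (shared area 77.50 mm²), so overlapping operands fuse into one piece — 1 connected region. Overall, the cross-section is a single solid region. The nearest boundary edge runs (-2.50, 9.67)→(-2.50, 22.00); distance from the point to it = 0.60 mm. The point is inside the cross-section, 0.60 mm from the nearest boundary — within the 1.2 mm shell band (2 × 0.6).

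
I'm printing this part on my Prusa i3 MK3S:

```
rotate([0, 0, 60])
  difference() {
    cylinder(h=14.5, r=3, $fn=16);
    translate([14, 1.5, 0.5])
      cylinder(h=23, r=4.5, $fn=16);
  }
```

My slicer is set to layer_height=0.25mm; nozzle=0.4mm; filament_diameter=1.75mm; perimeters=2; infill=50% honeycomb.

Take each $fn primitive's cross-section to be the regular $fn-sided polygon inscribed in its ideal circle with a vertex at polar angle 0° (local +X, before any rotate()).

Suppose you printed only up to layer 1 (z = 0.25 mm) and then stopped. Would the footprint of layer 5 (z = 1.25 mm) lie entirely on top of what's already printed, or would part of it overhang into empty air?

entirely on top

Compare the two slices. At z = 0.25: the cylinder: section is a regular 16-gon, circumradius r=3 (area = (16/2)·3.000²·sin(360°/16) = 27.55 mm²); the cylinder at (14, 1.5) does not reach this height (z outside [0.5, 23.5]); Taking the first minus the rest: none of the subtracted shapes is present at this height, so the r=3 cylinder is unchanged — area = 27.55 mm²; (rotated 60° about Z; rotation is an isometry so areas/perimeters/island counts are preserved). At z = 1.25: the cylinder: section is a regular 16-gon, circumradius r=3 (area = (16/2)·3.000²·sin(360°/16) = 27.55 mm²); the cylinder at (14, 1.5): section is a regular 16-gon, circumradius r=4.5 (area = (16/2)·4.500²·sin(360°/16) = 61.99 mm²); After the difference (first − rest): starting from the r=3 cylinder (27.55 mm²), the r=4.5 cylinder at (14, 1.5) misses the remaining region (no effect) — area = 27.55 mm²; (whole slice rotated 60° about Z — lengths, areas and connectivity unchanged). Checking containment: the cross-section at z = 1.25 is a subset of the cross-section at z = 0.25.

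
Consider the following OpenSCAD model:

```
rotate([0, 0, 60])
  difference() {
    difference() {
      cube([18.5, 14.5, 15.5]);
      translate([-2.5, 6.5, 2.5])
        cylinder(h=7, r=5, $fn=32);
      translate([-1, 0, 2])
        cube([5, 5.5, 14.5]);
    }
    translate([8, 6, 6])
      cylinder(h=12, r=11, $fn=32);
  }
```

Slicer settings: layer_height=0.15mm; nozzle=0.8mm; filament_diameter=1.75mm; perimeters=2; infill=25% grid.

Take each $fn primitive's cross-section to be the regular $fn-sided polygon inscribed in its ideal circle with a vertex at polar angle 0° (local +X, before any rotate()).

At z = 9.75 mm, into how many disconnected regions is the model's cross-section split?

At z = 9.75 mm: the 18.5×14.5 cube contributes its full rectangle; the cylinder at (-2.5, 6.5) is absent (z outside [2.5, 9.5]); the 5×5.5 cube at (-1, 0) contributes its full rectangle; After the difference (first − rest): starting from the 18.5×14.5 cube, the 5×5.5 cube at (-1, 0) partially overlaps it — only the 22.00 mm² overlap (of its 27.50 mm²) is removed, clipping the outline — 1 connected region; the cylinder at (8, 6): section is a regular 32-gon, circumradius r=11; Subtracting the remaining from the first: starting from that combined region, the r=11 cylinder at (8, 6) partially overlaps it — only the 236.62 mm² overlap (of its 377.69 mm²) is removed, clipping the outline — 3 connected regions; (rotated 60° about Z; rotation is an isometry so areas/perimeters/island counts are preserved). The result has 3 disconnected regions.

3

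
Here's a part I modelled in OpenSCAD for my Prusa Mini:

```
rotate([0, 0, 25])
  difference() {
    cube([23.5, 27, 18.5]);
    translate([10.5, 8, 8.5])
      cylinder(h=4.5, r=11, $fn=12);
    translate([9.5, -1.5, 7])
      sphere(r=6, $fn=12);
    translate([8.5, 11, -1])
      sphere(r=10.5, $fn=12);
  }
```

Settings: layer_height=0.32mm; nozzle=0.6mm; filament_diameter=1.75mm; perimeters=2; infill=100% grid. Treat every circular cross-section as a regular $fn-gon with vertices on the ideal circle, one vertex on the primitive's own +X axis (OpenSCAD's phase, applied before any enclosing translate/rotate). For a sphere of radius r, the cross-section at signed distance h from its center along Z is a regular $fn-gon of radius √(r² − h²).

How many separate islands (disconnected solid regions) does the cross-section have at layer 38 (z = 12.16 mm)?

2

At z = 12.16 mm: the cube is present — its section is the full 23.5×27 rectangle; the r=11 cylinder at (10.5, 8) gives a regular 12-gon of circumradius 11 (constant along its height); the sphere at (9.5, -1.5): section is a regular 12-gon, circumradius = √(r²−h²) = √(6²−5.16²) = 3.062; the sphere at (8.5, 11) is not intersected at this z (|z−center|=13.160 > r=10.5); Taking the first minus the rest: starting from the 23.5×27 cube, the r=11 cylinder at (10.5, 8) partially overlaps it — only the 334.84 mm² overlap (of its 363.00 mm²) is removed, clipping the outline; the r=6 sphere at (9.5, -1.5) misses the remaining region (no effect) — 2 connected regions; (whole slice rotated 25° about Z — lengths, areas and connectivity unchanged). Overall, the cross-section has 2 separate islands. Island count = 2.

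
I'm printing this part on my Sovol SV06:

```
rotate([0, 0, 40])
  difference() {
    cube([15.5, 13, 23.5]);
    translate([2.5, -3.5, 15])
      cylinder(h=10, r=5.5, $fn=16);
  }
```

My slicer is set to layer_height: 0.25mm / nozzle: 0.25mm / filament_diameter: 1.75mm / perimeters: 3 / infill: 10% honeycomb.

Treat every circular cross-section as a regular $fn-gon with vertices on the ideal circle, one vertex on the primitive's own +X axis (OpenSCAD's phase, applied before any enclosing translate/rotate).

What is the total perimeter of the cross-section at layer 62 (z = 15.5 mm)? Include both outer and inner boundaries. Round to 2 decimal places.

56.41 mm

At z = 15.5 mm: the 15.5×13 cube contributes its full rectangle (perimeter 57.00 mm); the r=5.5 cylinder at (2.5, -3.5) contributes a regular 16-gon of circumradius 5.5 (perimeter = 2·16·5.500·sin(180°/16) = 34.34 mm); After the difference (first − rest): starting from the 15.5×13 cube, the r=5.5 cylinder at (2.5, -3.5) partially overlaps it — only the 9.92 mm² overlap (of its 92.61 mm²) is removed, clipping the outline — boundary = 56.41 mm; (whole slice rotated 40° about Z — lengths, areas and connectivity unchanged). Overall, the cross-section is a single solid region. Total boundary length (outer) = 56.41 mm.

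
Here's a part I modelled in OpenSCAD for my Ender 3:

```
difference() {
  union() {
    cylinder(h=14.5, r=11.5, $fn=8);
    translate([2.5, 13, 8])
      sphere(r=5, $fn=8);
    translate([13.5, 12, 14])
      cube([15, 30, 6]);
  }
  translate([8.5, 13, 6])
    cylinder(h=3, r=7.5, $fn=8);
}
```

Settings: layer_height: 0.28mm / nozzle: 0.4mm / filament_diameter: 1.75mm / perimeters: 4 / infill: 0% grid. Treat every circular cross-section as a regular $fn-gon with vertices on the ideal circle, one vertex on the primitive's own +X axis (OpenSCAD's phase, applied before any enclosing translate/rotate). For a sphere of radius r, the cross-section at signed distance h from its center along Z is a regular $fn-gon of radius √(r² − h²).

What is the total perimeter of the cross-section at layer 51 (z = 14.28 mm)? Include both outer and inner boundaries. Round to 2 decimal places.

160.41 mm

At z = 14.28 mm: the cylinder: section is a regular 8-gon, circumradius r=11.5 (perimeter = 2·8·11.500·sin(180°/8) = 70.41 mm); the sphere at (2.5, 13) is not intersected at this z (|z−center|=6.280 > r=5); the cube at (13.5, 12) is present — its section is the full 15×30 rectangle (perimeter 90.00 mm); Combining (union): the 2 present regions are separate (no shared area or edge), so areas and boundary lengths simply add and each stays a separate island — boundary = 160.41 mm; the cylinder at (8.5, 13) does not reach this height (z outside [6, 9]); Taking the first minus the rest: none of the subtracted shapes is present at this height, so the result so far is unchanged — boundary = 160.41 mm. Overall, the cross-section has 2 separate islands. Total boundary length (outer) = 160.41 mm.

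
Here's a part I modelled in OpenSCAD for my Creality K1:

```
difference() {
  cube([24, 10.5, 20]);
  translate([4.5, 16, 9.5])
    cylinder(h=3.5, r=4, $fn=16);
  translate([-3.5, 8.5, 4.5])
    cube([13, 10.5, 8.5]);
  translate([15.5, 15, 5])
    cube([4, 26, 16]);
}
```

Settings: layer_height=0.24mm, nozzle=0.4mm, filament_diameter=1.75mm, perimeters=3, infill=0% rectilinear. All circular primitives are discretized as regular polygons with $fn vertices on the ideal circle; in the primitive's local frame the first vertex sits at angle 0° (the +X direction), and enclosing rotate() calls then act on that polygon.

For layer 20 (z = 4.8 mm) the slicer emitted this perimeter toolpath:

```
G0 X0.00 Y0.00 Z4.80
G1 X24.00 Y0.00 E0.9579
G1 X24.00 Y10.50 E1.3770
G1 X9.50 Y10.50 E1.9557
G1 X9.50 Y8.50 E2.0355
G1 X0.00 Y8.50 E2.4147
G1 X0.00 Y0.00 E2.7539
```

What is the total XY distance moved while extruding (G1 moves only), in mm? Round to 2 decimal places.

69.00 mm

Sum the Euclidean lengths of each G1 segment: total = 69.00 mm.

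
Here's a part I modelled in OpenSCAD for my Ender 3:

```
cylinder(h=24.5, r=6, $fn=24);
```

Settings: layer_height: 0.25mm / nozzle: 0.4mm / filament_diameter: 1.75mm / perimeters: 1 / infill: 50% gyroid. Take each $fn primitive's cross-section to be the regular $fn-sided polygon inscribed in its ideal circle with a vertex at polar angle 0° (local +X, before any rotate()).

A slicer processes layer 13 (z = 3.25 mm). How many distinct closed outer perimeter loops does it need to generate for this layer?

At z = 3.25 mm: the r=6 cylinder gives a regular 24-gon of circumradius 6 (constant along its height). The result has 1 disconnected region.

1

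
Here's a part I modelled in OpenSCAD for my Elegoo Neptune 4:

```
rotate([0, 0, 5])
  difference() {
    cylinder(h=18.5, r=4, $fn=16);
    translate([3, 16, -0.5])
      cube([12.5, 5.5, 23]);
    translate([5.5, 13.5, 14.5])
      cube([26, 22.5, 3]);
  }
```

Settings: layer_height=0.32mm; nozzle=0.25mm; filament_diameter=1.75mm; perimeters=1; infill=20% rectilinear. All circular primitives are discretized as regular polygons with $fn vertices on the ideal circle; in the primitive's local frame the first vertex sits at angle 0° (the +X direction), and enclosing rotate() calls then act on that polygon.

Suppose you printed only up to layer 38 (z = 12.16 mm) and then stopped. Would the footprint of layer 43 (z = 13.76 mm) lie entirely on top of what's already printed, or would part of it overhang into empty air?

entirely on top

Compare the two slices. At z = 12.16: the cylinder: section is a regular 16-gon, circumradius r=4 (area = (16/2)·4.000²·sin(360°/16) = 48.98 mm²); the cube at (3, 16) is present — its section is the full 12.5×5.5 rectangle (area 68.75 mm²); the cube at (5.5, 13.5) does not reach this height (z outside [14.5, 17.5]); Taking the first minus the rest: starting from the r=4 cylinder (48.98 mm²), the 12.5×5.5 cube at (3, 16) misses the remaining region (no effect) — area = 48.98 mm²; (whole slice rotated 5° about Z — lengths, areas and connectivity unchanged). At z = 13.76: the r=4 cylinder contributes a regular 16-gon of circumradius 4 (area = (16/2)·4.000²·sin(360°/16) = 48.98 mm²); the 12.5×5.5 cube at (3, 16) contributes its full rectangle (area 68.75 mm²); the cube at (5.5, 13.5) is not intersected at this z (z outside [14.5, 17.5]); After the difference (first − rest): starting from the r=4 cylinder (48.98 mm²), the 12.5×5.5 cube at (3, 16) misses the remaining region (no effect) — area = 48.98 mm²; (whole slice rotated 5° about Z — lengths, areas and connectivity unchanged). Checking containment: the cross-section at z = 13.76 is a subset of the cross-section at z = 12.16.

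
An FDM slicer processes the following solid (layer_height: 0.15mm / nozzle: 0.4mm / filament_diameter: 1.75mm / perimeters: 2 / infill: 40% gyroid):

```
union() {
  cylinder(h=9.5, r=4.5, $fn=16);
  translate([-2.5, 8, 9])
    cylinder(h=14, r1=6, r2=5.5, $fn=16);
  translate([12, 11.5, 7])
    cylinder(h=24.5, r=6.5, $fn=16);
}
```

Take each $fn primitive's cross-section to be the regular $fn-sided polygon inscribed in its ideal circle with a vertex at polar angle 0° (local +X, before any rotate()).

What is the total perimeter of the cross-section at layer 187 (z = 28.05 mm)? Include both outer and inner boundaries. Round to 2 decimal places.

At z = 28.05 mm: the cylinder is absent (z outside [0, 9.5]); the cone at (-2.5, 8) is absent (z outside [9, 23]); the r=6.5 cylinder at (12, 11.5) contributes a regular 16-gon of circumradius 6.5 (perimeter = 2·16·6.500·sin(180°/16) = 40.58 mm); Combining (union): only the r=6.5 cylinder at (12, 11.5) is present, so the union is just that shape — boundary = 40.58 mm. Overall, the cross-section is a single solid region. Total boundary length (outer) = 40.58 mm.

40.58 mm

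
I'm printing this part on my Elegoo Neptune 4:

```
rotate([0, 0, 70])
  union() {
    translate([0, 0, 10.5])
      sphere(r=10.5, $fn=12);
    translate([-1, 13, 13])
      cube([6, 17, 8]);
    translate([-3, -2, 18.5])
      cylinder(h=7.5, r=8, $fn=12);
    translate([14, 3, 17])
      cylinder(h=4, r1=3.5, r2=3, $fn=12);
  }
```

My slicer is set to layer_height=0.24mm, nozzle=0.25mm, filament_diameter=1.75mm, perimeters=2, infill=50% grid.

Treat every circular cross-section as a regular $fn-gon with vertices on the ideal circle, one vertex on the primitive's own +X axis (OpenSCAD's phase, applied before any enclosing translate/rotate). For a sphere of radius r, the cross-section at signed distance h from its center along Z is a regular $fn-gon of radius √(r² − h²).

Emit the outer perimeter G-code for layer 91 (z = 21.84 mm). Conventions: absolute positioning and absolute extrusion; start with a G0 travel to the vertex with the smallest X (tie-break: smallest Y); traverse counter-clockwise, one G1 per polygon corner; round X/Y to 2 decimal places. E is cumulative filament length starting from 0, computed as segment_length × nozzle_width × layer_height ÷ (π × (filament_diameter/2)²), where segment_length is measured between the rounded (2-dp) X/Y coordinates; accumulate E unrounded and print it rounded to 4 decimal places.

G0 X-7.03 Y-4.89 Z21.84
G1 X-5.28 Y-8.65 E0.1035
G1 X-1.88 Y-11.02 E0.2068
G1 X2.24 Y-11.38 E0.3100
G1 X6.00 Y-9.63 E0.4135
G1 X8.37 Y-6.24 E0.5166
G1 X8.73 Y-2.11 E0.6201
G1 X6.98 Y1.64 E0.7233
G1 X3.59 Y4.01 E0.8265
G1 X-0.54 Y4.38 E0.9299
G1 X-4.29 Y2.63 E1.0331
G1 X-6.66 Y-0.77 E1.1365
G1 X-7.03 Y-4.89 E1.2397

At z = 21.84 mm: the sphere does not reach this height (|z−center|=11.340 > r=10.5); the cube at (-1, 13) is not intersected at this z (z outside [13, 21]); the cylinder at (-3, -2): section is a regular 12-gon, circumradius r=8; the cone at (14, 3) does not reach this height (z outside [17, 21]); Merging all regions: only the r=8 cylinder at (-3, -2) is present, so the union is just that shape — 1 connected region; (whole slice rotated 70° about Z — lengths, areas and connectivity unchanged). The outline is a single polygon with 12 vertices. Extrusion per mm of travel: 0.25 × 0.24 / (π × 0.875²) = 0.024945. Accumulating E over each segment gives final E = 1.2397.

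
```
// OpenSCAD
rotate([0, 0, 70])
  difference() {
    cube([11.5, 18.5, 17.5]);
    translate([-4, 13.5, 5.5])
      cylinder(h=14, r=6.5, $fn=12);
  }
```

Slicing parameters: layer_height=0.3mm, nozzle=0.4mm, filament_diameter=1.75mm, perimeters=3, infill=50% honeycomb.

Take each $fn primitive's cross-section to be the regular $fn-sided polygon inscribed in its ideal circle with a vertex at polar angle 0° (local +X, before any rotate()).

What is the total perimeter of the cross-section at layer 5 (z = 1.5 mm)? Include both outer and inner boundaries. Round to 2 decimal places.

60.00 mm

At z = 1.5 mm: the cube is present — its section is the full 11.5×18.5 rectangle (perimeter 60.00 mm); the cylinder at (-4, 13.5) does not reach this height (z outside [5.5, 19.5]); After the difference (first − rest): none of the subtracted shapes is present at this height, so the 11.5×18.5 cube is unchanged — boundary = 60.00 mm; (whole slice rotated 70° about Z — lengths, areas and connectivity unchanged). Overall, the cross-section is a single solid region. Total boundary length (outer) = 60.00 mm.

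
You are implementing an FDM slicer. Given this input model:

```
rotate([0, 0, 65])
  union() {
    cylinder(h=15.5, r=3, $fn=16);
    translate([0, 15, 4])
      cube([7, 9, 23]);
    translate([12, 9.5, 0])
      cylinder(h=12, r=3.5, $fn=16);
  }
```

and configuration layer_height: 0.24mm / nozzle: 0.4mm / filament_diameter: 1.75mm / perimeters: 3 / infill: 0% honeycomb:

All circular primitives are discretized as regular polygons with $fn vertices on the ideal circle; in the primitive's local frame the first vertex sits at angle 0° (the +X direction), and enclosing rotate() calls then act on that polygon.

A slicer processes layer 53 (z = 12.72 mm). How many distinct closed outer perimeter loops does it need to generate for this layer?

2

At z = 12.72 mm: the cylinder: section is a regular 16-gon, circumradius r=3; the cube at (0, 15) is present — its section is the full 7×9 rectangle; the cylinder at (12, 9.5) is not intersected at this z (z outside [0, 12]); Combining (union): the 2 present regions are separate (no shared area or edge), so areas and boundary lengths simply add and each stays a separate island — 2 connected regions; (whole slice rotated 65° about Z — lengths, areas and connectivity unchanged). The result has 2 disconnected regions.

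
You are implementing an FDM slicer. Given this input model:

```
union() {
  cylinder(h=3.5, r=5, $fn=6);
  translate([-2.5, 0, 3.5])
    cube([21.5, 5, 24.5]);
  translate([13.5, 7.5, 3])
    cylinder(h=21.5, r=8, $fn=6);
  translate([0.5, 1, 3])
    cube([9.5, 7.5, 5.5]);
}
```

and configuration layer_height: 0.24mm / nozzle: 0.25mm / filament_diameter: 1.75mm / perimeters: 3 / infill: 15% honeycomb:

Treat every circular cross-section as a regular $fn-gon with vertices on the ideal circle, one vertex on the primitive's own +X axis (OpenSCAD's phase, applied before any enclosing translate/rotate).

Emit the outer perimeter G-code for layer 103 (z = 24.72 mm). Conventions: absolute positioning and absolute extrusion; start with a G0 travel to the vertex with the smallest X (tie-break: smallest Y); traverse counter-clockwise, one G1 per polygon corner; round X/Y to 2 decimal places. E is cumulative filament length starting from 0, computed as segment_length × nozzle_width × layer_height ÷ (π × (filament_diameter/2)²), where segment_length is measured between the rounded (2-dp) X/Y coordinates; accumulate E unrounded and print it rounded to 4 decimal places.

At z = 24.72 mm: the cylinder does not reach this height (z outside [0, 3.5]); the 21.5×5 cube at (-2.5, 0) contributes its full rectangle; the cylinder at (13.5, 7.5) does not reach this height (z outside [3, 24.5]); the cube at (0.5, 1) is not intersected at this z (z outside [3, 8.5]); Combining (union): only the 21.5×5 cube at (-2.5, 0) is present, so the union is just that shape — 1 connected region. The outline is a single polygon with 4 vertices. Extrusion per mm of travel: 0.25 × 0.24 / (π × 0.875²) = 0.024945. Accumulating E over each segment gives final E = 1.3221.

G0 X-2.50 Y0.00 Z24.72
G1 X19.00 Y0.00 E0.5363
G1 X19.00 Y5.00 E0.6610
G1 X-2.50 Y5.00 E1.1974
G1 X-2.50 Y0.00 E1.3221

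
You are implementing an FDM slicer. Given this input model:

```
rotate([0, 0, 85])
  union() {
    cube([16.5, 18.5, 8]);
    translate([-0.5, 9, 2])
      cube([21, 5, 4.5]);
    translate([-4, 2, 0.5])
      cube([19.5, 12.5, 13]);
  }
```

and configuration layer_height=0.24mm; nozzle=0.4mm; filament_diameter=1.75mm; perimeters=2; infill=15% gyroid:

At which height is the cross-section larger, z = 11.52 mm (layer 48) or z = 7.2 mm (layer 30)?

layer 30 (z = 7.2 mm)

Layer 48 (z = 11.52): the cube does not reach this height (z outside [0, 8]); the cube at (-0.5, 9) is absent (z outside [2, 6.5]); the cube at (-4, 2) is present — its section is the full 19.5×12.5 rectangle (area 243.75 mm²); Merging all regions: only the 19.5×12.5 cube at (-4, 2) is present, so the union is just that shape — area = 243.75 mm²; (whole slice rotated 85° about Z — lengths, areas and connectivity unchanged). So its area = 243.75 mm². Layer 30 (z = 7.2): the cube is present — its section is the full 16.5×18.5 rectangle (area 305.25 mm²); the cube at (-0.5, 9) is absent (z outside [2, 6.5]); the 19.5×12.5 cube at (-4, 2) contributes its full rectangle (area 243.75 mm²); Merging all regions: the regions partially overlap — summed areas 549.00 mm² minus the doubly-counted overlap 193.75 mm² gives 355.25 mm² — area = 355.25 mm²; (rotated 85° about Z; rotation is an isometry so areas/perimeters/island counts are preserved). So its area = 355.25 mm². Layer 30 is larger (355.25 vs 243.75 mm²).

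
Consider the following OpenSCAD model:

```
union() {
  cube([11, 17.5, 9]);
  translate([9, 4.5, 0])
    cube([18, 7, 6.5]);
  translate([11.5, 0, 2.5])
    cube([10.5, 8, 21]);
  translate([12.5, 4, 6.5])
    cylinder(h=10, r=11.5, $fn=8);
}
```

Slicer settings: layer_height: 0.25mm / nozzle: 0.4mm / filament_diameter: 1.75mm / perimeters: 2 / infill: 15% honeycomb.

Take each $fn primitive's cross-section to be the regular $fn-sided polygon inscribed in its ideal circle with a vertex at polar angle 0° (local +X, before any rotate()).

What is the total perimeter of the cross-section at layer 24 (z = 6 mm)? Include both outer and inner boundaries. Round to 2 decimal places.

98.00 mm

At z = 6 mm: the 11×17.5 cube contributes its full rectangle (perimeter 57.00 mm); the 18×7 cube at (9, 4.5) contributes its full rectangle (perimeter 50.00 mm); the 10.5×8 cube at (11.5, 0) contributes its full rectangle (perimeter 37.00 mm); the cylinder at (12.5, 4) is not intersected at this z (z outside [6.5, 16.5]); Merging all regions: the regions partially overlap (shared area 50.75 mm²), so the edge portions inside another operand are dropped and the merged outline is re-measured after clipping — boundary = 98.00 mm. Overall, the cross-section is a single solid region. Total boundary length (outer) = 98.00 mm.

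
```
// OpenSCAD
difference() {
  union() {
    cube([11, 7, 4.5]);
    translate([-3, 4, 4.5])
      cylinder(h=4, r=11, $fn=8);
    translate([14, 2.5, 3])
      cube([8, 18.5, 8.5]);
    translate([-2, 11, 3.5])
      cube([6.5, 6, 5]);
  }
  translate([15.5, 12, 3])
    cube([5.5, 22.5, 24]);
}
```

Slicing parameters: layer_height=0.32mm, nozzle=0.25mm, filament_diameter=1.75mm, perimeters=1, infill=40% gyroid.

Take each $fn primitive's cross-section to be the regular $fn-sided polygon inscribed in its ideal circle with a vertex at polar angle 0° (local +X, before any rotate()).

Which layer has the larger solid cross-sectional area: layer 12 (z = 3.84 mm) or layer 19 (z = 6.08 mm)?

Layer 12 (z = 3.84): the cube (footprint 11×7) is included at this height (area 77.00 mm²); the cylinder at (-3, 4) is not intersected at this z (z outside [4.5, 8.5]); the cube at (14, 2.5) is present — its section is the full 8×18.5 rectangle (area 148.00 mm²); the cube at (-2, 11) (footprint 6.5×6) is included at this height (area 39.00 mm²); Combining (union): the 3 present regions are separate (no shared area or edge), so areas and boundary lengths simply add and each stays a separate island — area = 264.00 mm²; the cube at (15.5, 12) (footprint 5.5×22.5) is included at this height (area 123.75 mm²); Subtracting the remaining from the first: starting from that combined region (264.00 mm²), the 5.5×22.5 cube at (15.5, 12) partially overlaps it — only the 49.50 mm² overlap (of its 123.75 mm²) is removed, clipping the outline — area = 214.50 mm². So its area = 214.50 mm². Layer 19 (z = 6.08): the cube is not intersected at this z (z outside [0, 4.5]); the cylinder at (-3, 4): section is a regular 8-gon, circumradius r=11 (area = (8/2)·11.000²·sin(360°/8) = 342.24 mm²); the cube at (14, 2.5) (footprint 8×18.5) is included at this height (area 148.00 mm²); the cube at (-2, 11) (footprint 6.5×6) is included at this height (area 39.00 mm²); Taking the union: the regions partially overlap — summed areas 529.24 mm² minus the doubly-counted overlap 14.56 mm² gives 514.68 mm² — area = 514.68 mm²; the 5.5×22.5 cube at (15.5, 12) contributes its full rectangle (area 123.75 mm²); Subtracting the remaining from the first: starting from the result so far (514.68 mm²), the 5.5×22.5 cube at (15.5, 12) partially overlaps it — only the 49.50 mm² overlap (of its 123.75 mm²) is removed, clipping the outline — area = 465.18 mm². So its area = 465.18 mm². Layer 19 is larger (465.18 vs 214.50 mm²).

layer 19 (z = 6.08 mm)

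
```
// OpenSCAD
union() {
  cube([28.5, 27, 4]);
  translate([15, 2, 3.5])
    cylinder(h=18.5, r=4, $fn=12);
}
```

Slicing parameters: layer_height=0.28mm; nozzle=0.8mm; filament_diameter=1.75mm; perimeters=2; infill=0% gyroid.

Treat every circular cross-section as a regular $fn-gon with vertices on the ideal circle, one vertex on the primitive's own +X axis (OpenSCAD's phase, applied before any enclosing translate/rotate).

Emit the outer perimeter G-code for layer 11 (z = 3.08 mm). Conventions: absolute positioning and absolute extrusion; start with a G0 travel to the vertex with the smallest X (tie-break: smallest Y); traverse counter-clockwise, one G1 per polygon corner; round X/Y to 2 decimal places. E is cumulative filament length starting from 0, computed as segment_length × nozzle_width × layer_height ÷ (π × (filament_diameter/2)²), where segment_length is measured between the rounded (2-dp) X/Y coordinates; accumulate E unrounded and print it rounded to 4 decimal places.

At z = 3.08 mm: the 28.5×27 cube contributes its full rectangle; the cylinder at (15, 2) does not reach this height (z outside [3.5, 22]); Merging all regions: only the 28.5×27 cube is present, so the union is just that shape — 1 connected region. The outline is a single polygon with 4 vertices. Extrusion per mm of travel: 0.8 × 0.28 / (π × 0.875²) = 0.093128. Accumulating E over each segment gives final E = 10.3372.

G0 X0.00 Y0.00 Z3.08
G1 X28.50 Y0.00 E2.6542
G1 X28.50 Y27.00 E5.1686
G1 X0.00 Y27.00 E7.8228
G1 X0.00 Y0.00 E10.3372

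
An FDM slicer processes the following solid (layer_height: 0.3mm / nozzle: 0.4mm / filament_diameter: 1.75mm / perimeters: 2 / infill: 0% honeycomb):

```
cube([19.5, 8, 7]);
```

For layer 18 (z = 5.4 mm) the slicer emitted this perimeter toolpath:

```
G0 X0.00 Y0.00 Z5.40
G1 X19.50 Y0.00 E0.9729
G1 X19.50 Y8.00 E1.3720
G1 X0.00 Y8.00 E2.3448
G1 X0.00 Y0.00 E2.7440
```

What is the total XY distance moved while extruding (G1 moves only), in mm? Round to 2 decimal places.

Sum the Euclidean lengths of each G1 segment: total = 55.00 mm.

55.00 mm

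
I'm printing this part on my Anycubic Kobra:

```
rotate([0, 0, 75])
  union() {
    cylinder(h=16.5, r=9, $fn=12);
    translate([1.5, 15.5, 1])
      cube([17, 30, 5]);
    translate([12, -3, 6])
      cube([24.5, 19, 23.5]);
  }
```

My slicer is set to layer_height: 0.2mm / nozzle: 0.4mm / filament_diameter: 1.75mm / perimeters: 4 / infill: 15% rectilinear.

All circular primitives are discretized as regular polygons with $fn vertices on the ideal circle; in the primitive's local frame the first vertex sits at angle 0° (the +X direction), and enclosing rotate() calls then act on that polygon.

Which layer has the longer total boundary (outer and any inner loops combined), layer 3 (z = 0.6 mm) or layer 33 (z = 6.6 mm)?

Layer 3 (z = 0.6): the r=9 cylinder contributes a regular 12-gon of circumradius 9 (perimeter = 2·12·9.000·sin(180°/12) = 55.90 mm); the cube at (1.5, 15.5) is absent (z outside [1, 6]); the cube at (12, -3) is absent (z outside [6, 29.5]); Merging all regions: only the r=9 cylinder is present, so the union is just that shape — boundary = 55.90 mm; (rotated 75° about Z; rotation is an isometry so areas/perimeters/island counts are preserved). So its perimeter = 55.90 mm. Layer 33 (z = 6.6): the r=9 cylinder gives a regular 12-gon of circumradius 9 (constant along its height) (perimeter = 2·12·9.000·sin(180°/12) = 55.90 mm); the cube at (1.5, 15.5) is absent (z outside [1, 6]); the cube at (12, -3) is present — its section is the full 24.5×19 rectangle (perimeter 87.00 mm); Taking the union: the 2 present regions are separate (no shared area or edge), so areas and boundary lengths simply add and each stays a separate island — boundary = 142.90 mm; (whole slice rotated 75° about Z — lengths, areas and connectivity unchanged). So its perimeter = 142.90 mm. Layer 33 is larger (142.90 vs 55.90 mm).

layer 33 (z = 6.6 mm)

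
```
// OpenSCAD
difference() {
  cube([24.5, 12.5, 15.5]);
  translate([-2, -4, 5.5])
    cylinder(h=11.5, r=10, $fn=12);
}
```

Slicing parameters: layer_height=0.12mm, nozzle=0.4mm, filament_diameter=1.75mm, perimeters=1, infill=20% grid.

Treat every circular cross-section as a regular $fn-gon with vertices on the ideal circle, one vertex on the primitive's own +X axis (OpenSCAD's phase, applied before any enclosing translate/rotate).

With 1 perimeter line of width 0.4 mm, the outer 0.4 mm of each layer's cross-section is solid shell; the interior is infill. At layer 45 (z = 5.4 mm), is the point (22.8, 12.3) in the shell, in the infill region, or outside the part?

At z = 5.4 mm: the cube (footprint 24.5×12.5) is included at this height; the cylinder at (-2, -4) is not intersected at this z (z outside [5.5, 17]); Subtracting the remaining from the first: none of the subtracted shapes is present at this height, so the 24.5×12.5 cube is unchanged — 1 connected region. Overall, the cross-section is a single solid region. The nearest boundary edge runs (24.50, 12.50)→(0.00, 12.50); distance from the point to it = 0.20 mm. The point is inside the cross-section, 0.20 mm from the nearest boundary — within the 0.4 mm shell band (1 × 0.4).

shell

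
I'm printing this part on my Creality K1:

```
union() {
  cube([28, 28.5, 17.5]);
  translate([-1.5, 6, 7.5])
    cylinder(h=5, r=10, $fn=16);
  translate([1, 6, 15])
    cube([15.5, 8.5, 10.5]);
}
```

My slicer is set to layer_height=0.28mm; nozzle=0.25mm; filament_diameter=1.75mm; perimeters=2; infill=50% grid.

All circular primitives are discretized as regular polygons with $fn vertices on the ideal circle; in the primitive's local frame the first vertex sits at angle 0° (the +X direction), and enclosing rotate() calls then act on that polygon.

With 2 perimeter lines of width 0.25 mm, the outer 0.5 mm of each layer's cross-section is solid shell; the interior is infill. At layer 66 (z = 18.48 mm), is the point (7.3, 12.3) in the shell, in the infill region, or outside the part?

At z = 18.48 mm: the cube does not reach this height (z outside [0, 17.5]); the cylinder at (-1.5, 6) does not reach this height (z outside [7.5, 12.5]); the cube at (1, 6) (footprint 15.5×8.5) is included at this height; Taking the union: only the 15.5×8.5 cube at (1, 6) is present, so the union is just that shape — 1 connected region. Overall, the cross-section is a single solid region. The nearest boundary edge runs (16.50, 14.50)→(1.00, 14.50); distance from the point to it = 2.20 mm. The point is inside the cross-section and 2.20 mm from the nearest boundary — more than the 0.5 mm shell width (2 × 0.25), so it's in the infill interior.

infill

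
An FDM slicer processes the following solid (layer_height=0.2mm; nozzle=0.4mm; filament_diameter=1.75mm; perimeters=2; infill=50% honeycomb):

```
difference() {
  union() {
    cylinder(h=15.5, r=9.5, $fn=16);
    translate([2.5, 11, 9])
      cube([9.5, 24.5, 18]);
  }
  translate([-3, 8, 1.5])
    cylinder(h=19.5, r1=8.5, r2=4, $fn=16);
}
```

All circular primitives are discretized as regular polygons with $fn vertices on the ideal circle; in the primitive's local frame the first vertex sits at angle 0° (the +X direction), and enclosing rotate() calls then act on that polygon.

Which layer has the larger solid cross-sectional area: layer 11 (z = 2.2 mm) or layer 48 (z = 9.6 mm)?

Layer 11 (z = 2.2): the r=9.5 cylinder contributes a regular 16-gon of circumradius 9.5 (area = (16/2)·9.500²·sin(360°/16) = 276.30 mm²); the cube at (2.5, 11) does not reach this height (z outside [9, 27]); Taking the union: only the r=9.5 cylinder is present, so the union is just that shape — area = 276.30 mm²; the cone at (-3, 8): at t=0.036 of its height the radius interpolates to r₁+(r₂−r₁)t = 8.338, giving a regular 16-gon of that circumradius (area = (16/2)·8.338²·sin(360°/16) = 212.86 mm²); Taking the first minus the rest: starting from the result so far (276.30 mm²), the cone at (-3, 8) partially overlaps it — only the 98.77 mm² overlap (of its 212.86 mm²) is removed, clipping the outline — area = 177.53 mm². So its area = 177.53 mm². Layer 48 (z = 9.6): the r=9.5 cylinder gives a regular 16-gon of circumradius 9.5 (constant along its height) (area = (16/2)·9.500²·sin(360°/16) = 276.30 mm²); the 9.5×24.5 cube at (2.5, 11) contributes its full rectangle (area 232.75 mm²); Taking the union: the 2 present regions are separate (no shared area or edge), so areas and boundary lengths simply add and each stays a separate island — area = 509.05 mm²; the cone at (-3, 8): at t=0.415 of its height the radius interpolates to r₁+(r₂−r₁)t = 6.631, giving a regular 16-gon of that circumradius (area = (16/2)·6.631²·sin(360°/16) = 134.60 mm²); After the difference (first − rest): starting from that combined region (509.05 mm²), the cone at (-3, 8) partially overlaps it — only the 67.66 mm² overlap (of its 134.60 mm²) is removed, clipping the outline — area = 441.39 mm². So its area = 441.39 mm². Layer 48 is larger (441.39 vs 177.53 mm²).

layer 48 (z = 9.6 mm)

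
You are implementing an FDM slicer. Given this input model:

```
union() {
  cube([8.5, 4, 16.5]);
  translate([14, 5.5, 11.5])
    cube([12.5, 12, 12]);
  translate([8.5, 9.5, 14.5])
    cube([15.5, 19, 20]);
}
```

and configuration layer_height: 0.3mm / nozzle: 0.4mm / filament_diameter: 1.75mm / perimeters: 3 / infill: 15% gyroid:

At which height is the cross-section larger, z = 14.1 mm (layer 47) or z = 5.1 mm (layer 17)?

layer 47 (z = 14.1 mm)

Layer 47 (z = 14.1): the 8.5×4 cube contributes its full rectangle (area 34.00 mm²); the 12.5×12 cube at (14, 5.5) contributes its full rectangle (area 150.00 mm²); the cube at (8.5, 9.5) is not intersected at this z (z outside [14.5, 34.5]); Merging all regions: the 2 present regions are separate (no shared area or edge), so areas and boundary lengths simply add and each stays a separate island — area = 184.00 mm². So its area = 184.00 mm². Layer 17 (z = 5.1): the cube (footprint 8.5×4) is included at this height (area 34.00 mm²); the cube at (14, 5.5) does not reach this height (z outside [11.5, 23.5]); the cube at (8.5, 9.5) does not reach this height (z outside [14.5, 34.5]); Merging all regions: only the 8.5×4 cube is present, so the union is just that shape — area = 34.00 mm². So its area = 34.00 mm². Layer 47 is larger (184.00 vs 34.00 mm²).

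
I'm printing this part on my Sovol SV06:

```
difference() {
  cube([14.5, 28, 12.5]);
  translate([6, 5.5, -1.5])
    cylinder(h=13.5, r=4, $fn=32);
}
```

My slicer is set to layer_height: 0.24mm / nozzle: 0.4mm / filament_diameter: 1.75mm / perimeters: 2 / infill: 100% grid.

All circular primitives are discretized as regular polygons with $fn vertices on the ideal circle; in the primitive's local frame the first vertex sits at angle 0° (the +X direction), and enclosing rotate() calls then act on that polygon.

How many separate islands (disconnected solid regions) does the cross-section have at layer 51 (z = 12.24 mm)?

At z = 12.24 mm: the cube (footprint 14.5×28) is included at this height; the cylinder at (6, 5.5) does not reach this height (z outside [-1.5, 12]); After the difference (first − rest): none of the subtracted shapes is present at this height, so the 14.5×28 cube is unchanged — 1 connected region. Overall, the cross-section is a single solid region. Island count = 1.

1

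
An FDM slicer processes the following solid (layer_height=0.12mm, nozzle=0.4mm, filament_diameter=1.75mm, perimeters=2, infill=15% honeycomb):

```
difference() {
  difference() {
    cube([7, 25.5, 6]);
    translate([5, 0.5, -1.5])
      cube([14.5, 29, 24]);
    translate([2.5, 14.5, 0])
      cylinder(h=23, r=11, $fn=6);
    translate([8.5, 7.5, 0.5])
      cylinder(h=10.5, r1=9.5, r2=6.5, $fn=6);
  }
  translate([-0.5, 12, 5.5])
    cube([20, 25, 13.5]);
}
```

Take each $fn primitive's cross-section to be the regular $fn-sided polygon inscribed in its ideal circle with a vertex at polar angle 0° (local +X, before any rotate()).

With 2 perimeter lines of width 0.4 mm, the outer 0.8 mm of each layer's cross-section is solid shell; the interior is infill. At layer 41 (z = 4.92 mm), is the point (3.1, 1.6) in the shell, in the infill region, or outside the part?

At z = 4.92 mm: the 7×25.5 cube contributes its full rectangle; the 14.5×29 cube at (5, 0.5) contributes its full rectangle; the cylinder at (2.5, 14.5): section is a regular 6-gon, circumradius r=11; the cone at (8.5, 7.5) (r1=9.5→r2=6.5) has section circumradius 8.237 here — a regular 6-gon; Subtracting the remaining from the first: starting from the 7×25.5 cube, the 14.5×29 cube at (5, 0.5) partially overlaps it — only the 50.00 mm² overlap (of its 420.50 mm²) is removed, clipping the outline; the r=11 cylinder at (2.5, 14.5) partially overlaps it — only the 95.26 mm² overlap (of its 314.37 mm²) is removed, clipping the outline; the cone at (8.5, 7.5) partially overlaps it — only the 9.24 mm² overlap (of its 176.28 mm²) is removed, clipping the outline — 2 connected regions; the cube at (-0.5, 12) does not reach this height (z outside [5.5, 19]); Subtracting the remaining from the first: none of the subtracted shapes is present at this height, so the result so far is unchanged — 2 connected regions. Overall, the cross-section has 2 separate islands. The nearest boundary edge runs (1.72, 4.97)→(4.38, 0.37); distance from the point to it = 0.49 mm. (Shell/infill is judged within the island containing the point — the largest one.) The point is inside the cross-section, 0.49 mm from the nearest boundary — within the 0.8 mm shell band (2 × 0.4).

shell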